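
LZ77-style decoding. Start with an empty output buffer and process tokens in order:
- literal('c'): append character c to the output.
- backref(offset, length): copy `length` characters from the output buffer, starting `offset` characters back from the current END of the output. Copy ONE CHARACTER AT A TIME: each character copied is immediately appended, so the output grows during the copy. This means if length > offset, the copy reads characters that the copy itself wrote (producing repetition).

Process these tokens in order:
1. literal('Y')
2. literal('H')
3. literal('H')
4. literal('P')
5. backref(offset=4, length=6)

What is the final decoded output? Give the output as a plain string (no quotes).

Answer: YHHPYHHPYH

Derivation:
Token 1: literal('Y'). Output: "Y"
Token 2: literal('H'). Output: "YH"
Token 3: literal('H'). Output: "YHH"
Token 4: literal('P'). Output: "YHHP"
Token 5: backref(off=4, len=6) (overlapping!). Copied 'YHHPYH' from pos 0. Output: "YHHPYHHPYH"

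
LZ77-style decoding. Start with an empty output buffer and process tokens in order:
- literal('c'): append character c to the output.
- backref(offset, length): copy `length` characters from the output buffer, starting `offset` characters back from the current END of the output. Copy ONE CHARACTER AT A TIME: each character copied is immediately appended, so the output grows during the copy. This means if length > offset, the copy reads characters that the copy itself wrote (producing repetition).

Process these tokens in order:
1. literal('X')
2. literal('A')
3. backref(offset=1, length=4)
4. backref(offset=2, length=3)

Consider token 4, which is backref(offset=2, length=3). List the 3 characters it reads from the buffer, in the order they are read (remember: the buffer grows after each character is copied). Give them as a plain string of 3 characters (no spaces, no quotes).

Answer: AAA

Derivation:
Token 1: literal('X'). Output: "X"
Token 2: literal('A'). Output: "XA"
Token 3: backref(off=1, len=4) (overlapping!). Copied 'AAAA' from pos 1. Output: "XAAAAA"
Token 4: backref(off=2, len=3). Buffer before: "XAAAAA" (len 6)
  byte 1: read out[4]='A', append. Buffer now: "XAAAAAA"
  byte 2: read out[5]='A', append. Buffer now: "XAAAAAAA"
  byte 3: read out[6]='A', append. Buffer now: "XAAAAAAAA"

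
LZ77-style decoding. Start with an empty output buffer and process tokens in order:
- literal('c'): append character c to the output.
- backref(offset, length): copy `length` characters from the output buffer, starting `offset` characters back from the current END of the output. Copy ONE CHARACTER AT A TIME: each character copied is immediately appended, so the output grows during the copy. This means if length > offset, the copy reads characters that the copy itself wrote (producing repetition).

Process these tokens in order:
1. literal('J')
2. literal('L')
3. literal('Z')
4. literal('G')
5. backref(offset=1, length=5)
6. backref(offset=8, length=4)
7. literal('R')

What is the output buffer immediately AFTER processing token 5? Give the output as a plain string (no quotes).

Answer: JLZGGGGGG

Derivation:
Token 1: literal('J'). Output: "J"
Token 2: literal('L'). Output: "JL"
Token 3: literal('Z'). Output: "JLZ"
Token 4: literal('G'). Output: "JLZG"
Token 5: backref(off=1, len=5) (overlapping!). Copied 'GGGGG' from pos 3. Output: "JLZGGGGGG"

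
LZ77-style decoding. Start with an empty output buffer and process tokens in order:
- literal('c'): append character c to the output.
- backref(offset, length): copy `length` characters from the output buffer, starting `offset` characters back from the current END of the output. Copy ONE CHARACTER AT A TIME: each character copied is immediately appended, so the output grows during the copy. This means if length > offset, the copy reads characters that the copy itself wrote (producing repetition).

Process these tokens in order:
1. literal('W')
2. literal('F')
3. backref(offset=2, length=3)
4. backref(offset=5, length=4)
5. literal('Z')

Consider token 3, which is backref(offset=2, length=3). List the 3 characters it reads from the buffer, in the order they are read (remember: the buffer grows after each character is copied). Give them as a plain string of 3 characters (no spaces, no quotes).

Token 1: literal('W'). Output: "W"
Token 2: literal('F'). Output: "WF"
Token 3: backref(off=2, len=3). Buffer before: "WF" (len 2)
  byte 1: read out[0]='W', append. Buffer now: "WFW"
  byte 2: read out[1]='F', append. Buffer now: "WFWF"
  byte 3: read out[2]='W', append. Buffer now: "WFWFW"

Answer: WFW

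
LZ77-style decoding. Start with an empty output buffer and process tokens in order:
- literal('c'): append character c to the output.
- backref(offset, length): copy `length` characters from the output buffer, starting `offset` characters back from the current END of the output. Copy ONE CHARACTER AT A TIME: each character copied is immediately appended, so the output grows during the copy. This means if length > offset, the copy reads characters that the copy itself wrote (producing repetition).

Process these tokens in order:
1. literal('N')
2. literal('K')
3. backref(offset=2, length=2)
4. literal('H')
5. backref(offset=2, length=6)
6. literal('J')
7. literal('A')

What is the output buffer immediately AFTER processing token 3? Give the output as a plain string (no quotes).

Token 1: literal('N'). Output: "N"
Token 2: literal('K'). Output: "NK"
Token 3: backref(off=2, len=2). Copied 'NK' from pos 0. Output: "NKNK"

Answer: NKNK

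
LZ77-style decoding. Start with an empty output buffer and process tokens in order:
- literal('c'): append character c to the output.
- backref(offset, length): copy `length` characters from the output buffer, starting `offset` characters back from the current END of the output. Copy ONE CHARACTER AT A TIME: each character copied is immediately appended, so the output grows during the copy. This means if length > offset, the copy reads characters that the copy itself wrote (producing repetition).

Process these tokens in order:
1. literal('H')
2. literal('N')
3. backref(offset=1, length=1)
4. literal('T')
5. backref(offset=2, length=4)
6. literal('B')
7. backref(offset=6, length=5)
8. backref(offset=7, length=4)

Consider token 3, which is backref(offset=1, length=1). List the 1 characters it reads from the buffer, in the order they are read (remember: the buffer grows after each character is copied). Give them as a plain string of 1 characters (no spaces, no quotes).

Answer: N

Derivation:
Token 1: literal('H'). Output: "H"
Token 2: literal('N'). Output: "HN"
Token 3: backref(off=1, len=1). Buffer before: "HN" (len 2)
  byte 1: read out[1]='N', append. Buffer now: "HNN"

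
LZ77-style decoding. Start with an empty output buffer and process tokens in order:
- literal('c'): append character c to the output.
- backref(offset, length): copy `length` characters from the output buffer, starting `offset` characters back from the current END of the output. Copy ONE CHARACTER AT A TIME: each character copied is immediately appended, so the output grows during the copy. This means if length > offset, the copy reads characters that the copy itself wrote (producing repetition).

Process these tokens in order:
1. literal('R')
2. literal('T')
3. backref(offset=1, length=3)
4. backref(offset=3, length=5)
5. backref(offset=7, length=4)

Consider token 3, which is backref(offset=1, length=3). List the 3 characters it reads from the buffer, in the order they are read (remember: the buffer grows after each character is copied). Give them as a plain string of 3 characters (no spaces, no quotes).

Token 1: literal('R'). Output: "R"
Token 2: literal('T'). Output: "RT"
Token 3: backref(off=1, len=3). Buffer before: "RT" (len 2)
  byte 1: read out[1]='T', append. Buffer now: "RTT"
  byte 2: read out[2]='T', append. Buffer now: "RTTT"
  byte 3: read out[3]='T', append. Buffer now: "RTTTT"

Answer: TTT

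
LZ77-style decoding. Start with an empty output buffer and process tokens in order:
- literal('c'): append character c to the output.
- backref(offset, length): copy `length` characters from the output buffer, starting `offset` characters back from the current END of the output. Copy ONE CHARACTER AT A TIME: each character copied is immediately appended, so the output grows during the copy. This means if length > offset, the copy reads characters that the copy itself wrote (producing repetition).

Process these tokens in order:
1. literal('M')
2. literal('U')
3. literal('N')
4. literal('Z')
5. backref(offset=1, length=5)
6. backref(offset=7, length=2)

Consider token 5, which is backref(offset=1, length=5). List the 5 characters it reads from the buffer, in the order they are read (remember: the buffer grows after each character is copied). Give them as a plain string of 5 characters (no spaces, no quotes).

Answer: ZZZZZ

Derivation:
Token 1: literal('M'). Output: "M"
Token 2: literal('U'). Output: "MU"
Token 3: literal('N'). Output: "MUN"
Token 4: literal('Z'). Output: "MUNZ"
Token 5: backref(off=1, len=5). Buffer before: "MUNZ" (len 4)
  byte 1: read out[3]='Z', append. Buffer now: "MUNZZ"
  byte 2: read out[4]='Z', append. Buffer now: "MUNZZZ"
  byte 3: read out[5]='Z', append. Buffer now: "MUNZZZZ"
  byte 4: read out[6]='Z', append. Buffer now: "MUNZZZZZ"
  byte 5: read out[7]='Z', append. Buffer now: "MUNZZZZZZ"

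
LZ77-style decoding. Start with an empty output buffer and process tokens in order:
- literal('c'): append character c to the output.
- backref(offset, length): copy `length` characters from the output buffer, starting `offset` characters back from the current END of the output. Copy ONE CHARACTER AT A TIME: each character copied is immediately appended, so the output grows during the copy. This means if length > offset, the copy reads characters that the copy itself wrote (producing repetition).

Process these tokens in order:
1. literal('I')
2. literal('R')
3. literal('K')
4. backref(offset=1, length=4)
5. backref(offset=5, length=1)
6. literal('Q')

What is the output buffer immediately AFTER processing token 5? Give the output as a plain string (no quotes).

Token 1: literal('I'). Output: "I"
Token 2: literal('R'). Output: "IR"
Token 3: literal('K'). Output: "IRK"
Token 4: backref(off=1, len=4) (overlapping!). Copied 'KKKK' from pos 2. Output: "IRKKKKK"
Token 5: backref(off=5, len=1). Copied 'K' from pos 2. Output: "IRKKKKKK"

Answer: IRKKKKKK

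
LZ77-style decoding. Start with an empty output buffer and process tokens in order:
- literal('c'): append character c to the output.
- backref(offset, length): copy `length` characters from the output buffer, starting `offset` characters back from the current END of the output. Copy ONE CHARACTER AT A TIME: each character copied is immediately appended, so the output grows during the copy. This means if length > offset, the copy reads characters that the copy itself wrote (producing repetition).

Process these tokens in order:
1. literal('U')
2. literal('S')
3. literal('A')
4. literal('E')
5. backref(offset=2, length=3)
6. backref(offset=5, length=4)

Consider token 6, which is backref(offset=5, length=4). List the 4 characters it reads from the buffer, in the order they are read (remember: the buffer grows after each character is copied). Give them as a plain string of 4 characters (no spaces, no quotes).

Answer: AEAE

Derivation:
Token 1: literal('U'). Output: "U"
Token 2: literal('S'). Output: "US"
Token 3: literal('A'). Output: "USA"
Token 4: literal('E'). Output: "USAE"
Token 5: backref(off=2, len=3) (overlapping!). Copied 'AEA' from pos 2. Output: "USAEAEA"
Token 6: backref(off=5, len=4). Buffer before: "USAEAEA" (len 7)
  byte 1: read out[2]='A', append. Buffer now: "USAEAEAA"
  byte 2: read out[3]='E', append. Buffer now: "USAEAEAAE"
  byte 3: read out[4]='A', append. Buffer now: "USAEAEAAEA"
  byte 4: read out[5]='E', append. Buffer now: "USAEAEAAEAE"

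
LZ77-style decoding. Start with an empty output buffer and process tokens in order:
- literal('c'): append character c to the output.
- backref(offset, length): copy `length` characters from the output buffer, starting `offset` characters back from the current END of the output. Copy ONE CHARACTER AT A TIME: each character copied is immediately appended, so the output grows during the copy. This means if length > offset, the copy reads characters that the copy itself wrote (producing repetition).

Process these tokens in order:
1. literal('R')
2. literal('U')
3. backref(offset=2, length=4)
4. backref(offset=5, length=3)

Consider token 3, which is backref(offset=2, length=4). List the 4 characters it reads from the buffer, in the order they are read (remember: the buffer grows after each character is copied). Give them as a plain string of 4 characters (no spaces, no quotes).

Token 1: literal('R'). Output: "R"
Token 2: literal('U'). Output: "RU"
Token 3: backref(off=2, len=4). Buffer before: "RU" (len 2)
  byte 1: read out[0]='R', append. Buffer now: "RUR"
  byte 2: read out[1]='U', append. Buffer now: "RURU"
  byte 3: read out[2]='R', append. Buffer now: "RURUR"
  byte 4: read out[3]='U', append. Buffer now: "RURURU"

Answer: RURU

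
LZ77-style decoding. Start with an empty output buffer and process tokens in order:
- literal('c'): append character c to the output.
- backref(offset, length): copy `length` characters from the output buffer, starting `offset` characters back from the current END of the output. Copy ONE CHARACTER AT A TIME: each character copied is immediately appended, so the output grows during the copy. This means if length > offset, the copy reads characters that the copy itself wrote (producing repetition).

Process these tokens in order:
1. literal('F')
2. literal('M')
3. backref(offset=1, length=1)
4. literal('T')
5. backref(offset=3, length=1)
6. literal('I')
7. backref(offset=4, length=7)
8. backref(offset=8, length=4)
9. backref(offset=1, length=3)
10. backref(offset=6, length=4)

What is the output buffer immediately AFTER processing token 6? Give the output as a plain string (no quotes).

Answer: FMMTMI

Derivation:
Token 1: literal('F'). Output: "F"
Token 2: literal('M'). Output: "FM"
Token 3: backref(off=1, len=1). Copied 'M' from pos 1. Output: "FMM"
Token 4: literal('T'). Output: "FMMT"
Token 5: backref(off=3, len=1). Copied 'M' from pos 1. Output: "FMMTM"
Token 6: literal('I'). Output: "FMMTMI"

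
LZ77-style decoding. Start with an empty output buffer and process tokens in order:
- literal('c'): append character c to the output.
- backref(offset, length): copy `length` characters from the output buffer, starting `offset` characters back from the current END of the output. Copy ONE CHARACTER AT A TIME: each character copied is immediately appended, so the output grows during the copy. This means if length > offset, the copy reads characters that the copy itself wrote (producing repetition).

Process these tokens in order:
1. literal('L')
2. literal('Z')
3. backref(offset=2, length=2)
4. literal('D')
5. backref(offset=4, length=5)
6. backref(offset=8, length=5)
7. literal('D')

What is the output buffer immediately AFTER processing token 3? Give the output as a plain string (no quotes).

Token 1: literal('L'). Output: "L"
Token 2: literal('Z'). Output: "LZ"
Token 3: backref(off=2, len=2). Copied 'LZ' from pos 0. Output: "LZLZ"

Answer: LZLZ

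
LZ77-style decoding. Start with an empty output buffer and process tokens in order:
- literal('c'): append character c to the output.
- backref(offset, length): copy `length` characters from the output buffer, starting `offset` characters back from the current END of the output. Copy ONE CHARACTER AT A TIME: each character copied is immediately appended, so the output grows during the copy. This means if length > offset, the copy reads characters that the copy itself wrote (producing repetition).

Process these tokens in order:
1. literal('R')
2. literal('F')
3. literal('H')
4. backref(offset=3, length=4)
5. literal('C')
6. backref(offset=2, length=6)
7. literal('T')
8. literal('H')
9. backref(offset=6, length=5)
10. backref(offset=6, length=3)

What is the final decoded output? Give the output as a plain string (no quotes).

Token 1: literal('R'). Output: "R"
Token 2: literal('F'). Output: "RF"
Token 3: literal('H'). Output: "RFH"
Token 4: backref(off=3, len=4) (overlapping!). Copied 'RFHR' from pos 0. Output: "RFHRFHR"
Token 5: literal('C'). Output: "RFHRFHRC"
Token 6: backref(off=2, len=6) (overlapping!). Copied 'RCRCRC' from pos 6. Output: "RFHRFHRCRCRCRC"
Token 7: literal('T'). Output: "RFHRFHRCRCRCRCT"
Token 8: literal('H'). Output: "RFHRFHRCRCRCRCTH"
Token 9: backref(off=6, len=5). Copied 'RCRCT' from pos 10. Output: "RFHRFHRCRCRCRCTHRCRCT"
Token 10: backref(off=6, len=3). Copied 'HRC' from pos 15. Output: "RFHRFHRCRCRCRCTHRCRCTHRC"

Answer: RFHRFHRCRCRCRCTHRCRCTHRC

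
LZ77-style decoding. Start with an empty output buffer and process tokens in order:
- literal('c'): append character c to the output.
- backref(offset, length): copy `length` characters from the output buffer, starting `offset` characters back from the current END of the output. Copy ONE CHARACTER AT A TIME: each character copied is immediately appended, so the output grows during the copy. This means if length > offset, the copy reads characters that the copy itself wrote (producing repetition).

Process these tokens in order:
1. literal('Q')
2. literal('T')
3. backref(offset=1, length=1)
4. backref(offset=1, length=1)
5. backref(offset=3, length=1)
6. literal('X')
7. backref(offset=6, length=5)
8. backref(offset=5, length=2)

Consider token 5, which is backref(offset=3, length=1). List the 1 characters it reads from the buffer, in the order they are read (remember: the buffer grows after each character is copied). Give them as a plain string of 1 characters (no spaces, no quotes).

Token 1: literal('Q'). Output: "Q"
Token 2: literal('T'). Output: "QT"
Token 3: backref(off=1, len=1). Copied 'T' from pos 1. Output: "QTT"
Token 4: backref(off=1, len=1). Copied 'T' from pos 2. Output: "QTTT"
Token 5: backref(off=3, len=1). Buffer before: "QTTT" (len 4)
  byte 1: read out[1]='T', append. Buffer now: "QTTTT"

Answer: T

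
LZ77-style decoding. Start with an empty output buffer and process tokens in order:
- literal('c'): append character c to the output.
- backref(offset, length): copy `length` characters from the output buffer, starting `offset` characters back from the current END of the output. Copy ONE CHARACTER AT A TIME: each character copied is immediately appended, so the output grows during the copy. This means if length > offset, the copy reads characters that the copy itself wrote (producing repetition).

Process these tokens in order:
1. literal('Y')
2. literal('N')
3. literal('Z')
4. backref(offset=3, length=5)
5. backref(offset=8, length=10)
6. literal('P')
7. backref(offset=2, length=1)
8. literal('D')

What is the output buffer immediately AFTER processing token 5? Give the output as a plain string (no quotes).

Answer: YNZYNZYNYNZYNZYNYN

Derivation:
Token 1: literal('Y'). Output: "Y"
Token 2: literal('N'). Output: "YN"
Token 3: literal('Z'). Output: "YNZ"
Token 4: backref(off=3, len=5) (overlapping!). Copied 'YNZYN' from pos 0. Output: "YNZYNZYN"
Token 5: backref(off=8, len=10) (overlapping!). Copied 'YNZYNZYNYN' from pos 0. Output: "YNZYNZYNYNZYNZYNYN"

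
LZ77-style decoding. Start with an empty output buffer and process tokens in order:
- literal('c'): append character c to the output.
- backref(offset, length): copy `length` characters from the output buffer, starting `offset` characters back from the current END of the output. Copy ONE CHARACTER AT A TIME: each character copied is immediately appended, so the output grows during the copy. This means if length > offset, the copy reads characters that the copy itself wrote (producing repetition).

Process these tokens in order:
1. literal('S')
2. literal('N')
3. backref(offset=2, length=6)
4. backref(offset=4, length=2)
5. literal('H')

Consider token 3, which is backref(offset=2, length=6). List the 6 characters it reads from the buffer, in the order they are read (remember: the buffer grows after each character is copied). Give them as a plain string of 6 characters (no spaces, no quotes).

Token 1: literal('S'). Output: "S"
Token 2: literal('N'). Output: "SN"
Token 3: backref(off=2, len=6). Buffer before: "SN" (len 2)
  byte 1: read out[0]='S', append. Buffer now: "SNS"
  byte 2: read out[1]='N', append. Buffer now: "SNSN"
  byte 3: read out[2]='S', append. Buffer now: "SNSNS"
  byte 4: read out[3]='N', append. Buffer now: "SNSNSN"
  byte 5: read out[4]='S', append. Buffer now: "SNSNSNS"
  byte 6: read out[5]='N', append. Buffer now: "SNSNSNSN"

Answer: SNSNSN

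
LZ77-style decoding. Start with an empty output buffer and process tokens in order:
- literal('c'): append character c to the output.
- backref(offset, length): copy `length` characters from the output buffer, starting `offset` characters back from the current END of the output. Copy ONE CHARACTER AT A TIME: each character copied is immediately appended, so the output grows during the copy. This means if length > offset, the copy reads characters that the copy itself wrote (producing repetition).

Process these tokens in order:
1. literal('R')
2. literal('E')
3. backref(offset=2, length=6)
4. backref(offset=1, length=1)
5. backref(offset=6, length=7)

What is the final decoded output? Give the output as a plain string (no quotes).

Answer: REREREREEEREREEE

Derivation:
Token 1: literal('R'). Output: "R"
Token 2: literal('E'). Output: "RE"
Token 3: backref(off=2, len=6) (overlapping!). Copied 'RERERE' from pos 0. Output: "RERERERE"
Token 4: backref(off=1, len=1). Copied 'E' from pos 7. Output: "REREREREE"
Token 5: backref(off=6, len=7) (overlapping!). Copied 'EREREEE' from pos 3. Output: "REREREREEEREREEE"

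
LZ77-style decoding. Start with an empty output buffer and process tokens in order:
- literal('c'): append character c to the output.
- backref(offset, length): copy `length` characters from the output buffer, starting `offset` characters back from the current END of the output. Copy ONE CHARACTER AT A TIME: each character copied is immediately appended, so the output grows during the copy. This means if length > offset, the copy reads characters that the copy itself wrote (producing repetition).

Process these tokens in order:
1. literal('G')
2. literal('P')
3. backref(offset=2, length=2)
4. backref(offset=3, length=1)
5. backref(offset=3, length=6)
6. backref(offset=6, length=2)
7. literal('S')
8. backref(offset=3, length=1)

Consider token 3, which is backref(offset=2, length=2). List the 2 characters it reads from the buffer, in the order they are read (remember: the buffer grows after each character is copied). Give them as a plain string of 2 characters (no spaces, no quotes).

Answer: GP

Derivation:
Token 1: literal('G'). Output: "G"
Token 2: literal('P'). Output: "GP"
Token 3: backref(off=2, len=2). Buffer before: "GP" (len 2)
  byte 1: read out[0]='G', append. Buffer now: "GPG"
  byte 2: read out[1]='P', append. Buffer now: "GPGP"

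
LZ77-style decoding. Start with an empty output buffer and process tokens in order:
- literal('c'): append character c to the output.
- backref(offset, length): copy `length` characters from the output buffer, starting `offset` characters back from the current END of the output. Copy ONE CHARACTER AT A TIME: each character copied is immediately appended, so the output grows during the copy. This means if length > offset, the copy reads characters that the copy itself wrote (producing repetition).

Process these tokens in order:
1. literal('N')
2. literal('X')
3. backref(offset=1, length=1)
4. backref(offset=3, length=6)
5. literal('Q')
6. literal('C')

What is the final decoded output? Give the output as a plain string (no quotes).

Answer: NXXNXXNXXQC

Derivation:
Token 1: literal('N'). Output: "N"
Token 2: literal('X'). Output: "NX"
Token 3: backref(off=1, len=1). Copied 'X' from pos 1. Output: "NXX"
Token 4: backref(off=3, len=6) (overlapping!). Copied 'NXXNXX' from pos 0. Output: "NXXNXXNXX"
Token 5: literal('Q'). Output: "NXXNXXNXXQ"
Token 6: literal('C'). Output: "NXXNXXNXXQC"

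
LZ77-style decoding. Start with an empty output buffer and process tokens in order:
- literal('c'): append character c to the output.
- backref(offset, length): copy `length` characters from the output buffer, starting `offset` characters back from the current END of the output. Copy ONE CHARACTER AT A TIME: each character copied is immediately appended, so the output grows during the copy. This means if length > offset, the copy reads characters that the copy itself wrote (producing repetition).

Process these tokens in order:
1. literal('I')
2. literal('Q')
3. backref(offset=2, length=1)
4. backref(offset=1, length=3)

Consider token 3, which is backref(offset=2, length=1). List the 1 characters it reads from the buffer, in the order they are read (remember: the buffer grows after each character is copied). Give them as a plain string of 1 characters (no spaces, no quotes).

Answer: I

Derivation:
Token 1: literal('I'). Output: "I"
Token 2: literal('Q'). Output: "IQ"
Token 3: backref(off=2, len=1). Buffer before: "IQ" (len 2)
  byte 1: read out[0]='I', append. Buffer now: "IQI"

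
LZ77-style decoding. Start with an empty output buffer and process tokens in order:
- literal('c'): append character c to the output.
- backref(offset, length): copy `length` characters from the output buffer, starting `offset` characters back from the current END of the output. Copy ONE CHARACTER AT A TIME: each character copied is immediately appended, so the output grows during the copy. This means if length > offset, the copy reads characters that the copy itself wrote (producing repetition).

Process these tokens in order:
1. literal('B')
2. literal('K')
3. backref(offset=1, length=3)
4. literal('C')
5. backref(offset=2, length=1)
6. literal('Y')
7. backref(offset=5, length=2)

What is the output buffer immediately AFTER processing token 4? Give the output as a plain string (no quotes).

Answer: BKKKKC

Derivation:
Token 1: literal('B'). Output: "B"
Token 2: literal('K'). Output: "BK"
Token 3: backref(off=1, len=3) (overlapping!). Copied 'KKK' from pos 1. Output: "BKKKK"
Token 4: literal('C'). Output: "BKKKKC"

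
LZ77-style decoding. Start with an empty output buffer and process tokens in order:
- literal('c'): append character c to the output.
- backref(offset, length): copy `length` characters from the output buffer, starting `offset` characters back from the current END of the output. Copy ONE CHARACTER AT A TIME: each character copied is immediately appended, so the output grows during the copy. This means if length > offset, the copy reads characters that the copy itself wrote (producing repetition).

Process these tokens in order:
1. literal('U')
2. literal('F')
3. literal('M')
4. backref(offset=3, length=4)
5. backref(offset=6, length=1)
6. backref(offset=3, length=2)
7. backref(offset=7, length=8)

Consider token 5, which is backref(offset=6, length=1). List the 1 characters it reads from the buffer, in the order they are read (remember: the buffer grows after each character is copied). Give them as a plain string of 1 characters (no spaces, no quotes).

Token 1: literal('U'). Output: "U"
Token 2: literal('F'). Output: "UF"
Token 3: literal('M'). Output: "UFM"
Token 4: backref(off=3, len=4) (overlapping!). Copied 'UFMU' from pos 0. Output: "UFMUFMU"
Token 5: backref(off=6, len=1). Buffer before: "UFMUFMU" (len 7)
  byte 1: read out[1]='F', append. Buffer now: "UFMUFMUF"

Answer: F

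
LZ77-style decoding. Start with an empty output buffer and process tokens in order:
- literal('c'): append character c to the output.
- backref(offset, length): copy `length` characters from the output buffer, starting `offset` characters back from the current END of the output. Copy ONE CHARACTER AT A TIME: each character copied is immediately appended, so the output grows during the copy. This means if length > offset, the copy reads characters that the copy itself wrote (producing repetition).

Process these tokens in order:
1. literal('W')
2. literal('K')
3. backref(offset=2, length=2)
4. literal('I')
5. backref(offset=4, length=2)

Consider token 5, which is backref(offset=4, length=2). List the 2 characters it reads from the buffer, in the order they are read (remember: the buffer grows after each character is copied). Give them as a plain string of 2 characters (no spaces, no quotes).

Token 1: literal('W'). Output: "W"
Token 2: literal('K'). Output: "WK"
Token 3: backref(off=2, len=2). Copied 'WK' from pos 0. Output: "WKWK"
Token 4: literal('I'). Output: "WKWKI"
Token 5: backref(off=4, len=2). Buffer before: "WKWKI" (len 5)
  byte 1: read out[1]='K', append. Buffer now: "WKWKIK"
  byte 2: read out[2]='W', append. Buffer now: "WKWKIKW"

Answer: KW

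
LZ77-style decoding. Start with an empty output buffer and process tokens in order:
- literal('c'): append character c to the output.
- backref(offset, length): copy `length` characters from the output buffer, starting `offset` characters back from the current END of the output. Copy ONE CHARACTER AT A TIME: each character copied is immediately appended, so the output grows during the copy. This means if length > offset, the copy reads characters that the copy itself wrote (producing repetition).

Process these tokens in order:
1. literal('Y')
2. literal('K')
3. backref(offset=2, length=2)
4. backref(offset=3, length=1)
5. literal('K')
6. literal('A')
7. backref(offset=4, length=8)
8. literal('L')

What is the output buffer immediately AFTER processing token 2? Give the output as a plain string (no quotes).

Token 1: literal('Y'). Output: "Y"
Token 2: literal('K'). Output: "YK"

Answer: YK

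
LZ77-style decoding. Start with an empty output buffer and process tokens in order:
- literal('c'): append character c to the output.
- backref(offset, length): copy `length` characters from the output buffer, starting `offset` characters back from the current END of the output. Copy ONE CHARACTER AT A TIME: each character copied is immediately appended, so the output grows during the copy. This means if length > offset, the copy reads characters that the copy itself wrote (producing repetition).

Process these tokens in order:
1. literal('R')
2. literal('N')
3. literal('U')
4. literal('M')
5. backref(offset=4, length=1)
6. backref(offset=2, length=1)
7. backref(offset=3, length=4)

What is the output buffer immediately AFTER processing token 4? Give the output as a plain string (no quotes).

Token 1: literal('R'). Output: "R"
Token 2: literal('N'). Output: "RN"
Token 3: literal('U'). Output: "RNU"
Token 4: literal('M'). Output: "RNUM"

Answer: RNUM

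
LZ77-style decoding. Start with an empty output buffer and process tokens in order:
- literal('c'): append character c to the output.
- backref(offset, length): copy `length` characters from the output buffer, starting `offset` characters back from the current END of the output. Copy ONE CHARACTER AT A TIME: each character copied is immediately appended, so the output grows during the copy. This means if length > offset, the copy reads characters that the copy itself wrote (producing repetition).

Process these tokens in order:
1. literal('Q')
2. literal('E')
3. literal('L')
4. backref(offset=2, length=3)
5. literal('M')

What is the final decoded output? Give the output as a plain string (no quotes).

Token 1: literal('Q'). Output: "Q"
Token 2: literal('E'). Output: "QE"
Token 3: literal('L'). Output: "QEL"
Token 4: backref(off=2, len=3) (overlapping!). Copied 'ELE' from pos 1. Output: "QELELE"
Token 5: literal('M'). Output: "QELELEM"

Answer: QELELEM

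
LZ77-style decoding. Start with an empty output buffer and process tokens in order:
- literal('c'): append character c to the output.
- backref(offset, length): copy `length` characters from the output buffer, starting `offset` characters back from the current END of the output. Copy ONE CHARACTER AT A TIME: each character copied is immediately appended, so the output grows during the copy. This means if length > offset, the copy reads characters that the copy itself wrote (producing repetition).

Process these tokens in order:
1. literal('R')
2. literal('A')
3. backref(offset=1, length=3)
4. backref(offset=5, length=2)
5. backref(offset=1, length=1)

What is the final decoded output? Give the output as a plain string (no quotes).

Answer: RAAAARAA

Derivation:
Token 1: literal('R'). Output: "R"
Token 2: literal('A'). Output: "RA"
Token 3: backref(off=1, len=3) (overlapping!). Copied 'AAA' from pos 1. Output: "RAAAA"
Token 4: backref(off=5, len=2). Copied 'RA' from pos 0. Output: "RAAAARA"
Token 5: backref(off=1, len=1). Copied 'A' from pos 6. Output: "RAAAARAA"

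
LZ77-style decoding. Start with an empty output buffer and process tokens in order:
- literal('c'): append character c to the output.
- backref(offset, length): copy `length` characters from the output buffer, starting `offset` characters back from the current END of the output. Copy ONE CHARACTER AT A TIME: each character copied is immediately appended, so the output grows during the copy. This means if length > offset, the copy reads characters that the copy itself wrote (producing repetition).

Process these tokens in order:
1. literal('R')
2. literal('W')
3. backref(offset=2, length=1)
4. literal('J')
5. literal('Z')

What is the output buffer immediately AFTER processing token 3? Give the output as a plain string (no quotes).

Token 1: literal('R'). Output: "R"
Token 2: literal('W'). Output: "RW"
Token 3: backref(off=2, len=1). Copied 'R' from pos 0. Output: "RWR"

Answer: RWR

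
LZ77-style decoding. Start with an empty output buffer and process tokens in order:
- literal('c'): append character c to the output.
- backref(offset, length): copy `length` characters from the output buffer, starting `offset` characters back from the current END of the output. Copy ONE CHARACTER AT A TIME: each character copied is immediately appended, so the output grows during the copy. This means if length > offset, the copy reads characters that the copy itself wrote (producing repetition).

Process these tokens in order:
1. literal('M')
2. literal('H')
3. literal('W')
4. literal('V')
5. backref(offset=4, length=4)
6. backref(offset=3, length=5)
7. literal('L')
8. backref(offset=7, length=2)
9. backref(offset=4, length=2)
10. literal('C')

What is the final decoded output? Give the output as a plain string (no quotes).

Answer: MHWVMHWVHWVHWLVHWLC

Derivation:
Token 1: literal('M'). Output: "M"
Token 2: literal('H'). Output: "MH"
Token 3: literal('W'). Output: "MHW"
Token 4: literal('V'). Output: "MHWV"
Token 5: backref(off=4, len=4). Copied 'MHWV' from pos 0. Output: "MHWVMHWV"
Token 6: backref(off=3, len=5) (overlapping!). Copied 'HWVHW' from pos 5. Output: "MHWVMHWVHWVHW"
Token 7: literal('L'). Output: "MHWVMHWVHWVHWL"
Token 8: backref(off=7, len=2). Copied 'VH' from pos 7. Output: "MHWVMHWVHWVHWLVH"
Token 9: backref(off=4, len=2). Copied 'WL' from pos 12. Output: "MHWVMHWVHWVHWLVHWL"
Token 10: literal('C'). Output: "MHWVMHWVHWVHWLVHWLC"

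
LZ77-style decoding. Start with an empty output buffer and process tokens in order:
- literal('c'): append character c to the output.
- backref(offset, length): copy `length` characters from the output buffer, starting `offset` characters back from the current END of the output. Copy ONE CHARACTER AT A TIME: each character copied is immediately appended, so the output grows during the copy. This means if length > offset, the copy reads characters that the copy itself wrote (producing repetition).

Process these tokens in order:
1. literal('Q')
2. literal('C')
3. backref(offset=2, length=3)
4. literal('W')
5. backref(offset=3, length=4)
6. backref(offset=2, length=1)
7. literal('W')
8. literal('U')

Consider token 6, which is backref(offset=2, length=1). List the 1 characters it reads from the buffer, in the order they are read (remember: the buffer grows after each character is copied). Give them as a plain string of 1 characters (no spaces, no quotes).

Token 1: literal('Q'). Output: "Q"
Token 2: literal('C'). Output: "QC"
Token 3: backref(off=2, len=3) (overlapping!). Copied 'QCQ' from pos 0. Output: "QCQCQ"
Token 4: literal('W'). Output: "QCQCQW"
Token 5: backref(off=3, len=4) (overlapping!). Copied 'CQWC' from pos 3. Output: "QCQCQWCQWC"
Token 6: backref(off=2, len=1). Buffer before: "QCQCQWCQWC" (len 10)
  byte 1: read out[8]='W', append. Buffer now: "QCQCQWCQWCW"

Answer: W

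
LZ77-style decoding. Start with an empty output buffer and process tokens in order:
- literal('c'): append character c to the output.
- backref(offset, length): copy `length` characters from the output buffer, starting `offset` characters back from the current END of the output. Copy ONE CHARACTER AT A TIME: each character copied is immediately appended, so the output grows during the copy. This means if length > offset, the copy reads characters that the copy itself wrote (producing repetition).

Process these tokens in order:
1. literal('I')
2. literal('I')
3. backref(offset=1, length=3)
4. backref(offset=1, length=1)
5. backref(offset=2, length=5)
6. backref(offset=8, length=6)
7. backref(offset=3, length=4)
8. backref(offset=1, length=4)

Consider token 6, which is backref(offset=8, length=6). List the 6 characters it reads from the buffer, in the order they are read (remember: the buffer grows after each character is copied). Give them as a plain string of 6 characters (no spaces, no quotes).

Token 1: literal('I'). Output: "I"
Token 2: literal('I'). Output: "II"
Token 3: backref(off=1, len=3) (overlapping!). Copied 'III' from pos 1. Output: "IIIII"
Token 4: backref(off=1, len=1). Copied 'I' from pos 4. Output: "IIIIII"
Token 5: backref(off=2, len=5) (overlapping!). Copied 'IIIII' from pos 4. Output: "IIIIIIIIIII"
Token 6: backref(off=8, len=6). Buffer before: "IIIIIIIIIII" (len 11)
  byte 1: read out[3]='I', append. Buffer now: "IIIIIIIIIIII"
  byte 2: read out[4]='I', append. Buffer now: "IIIIIIIIIIIII"
  byte 3: read out[5]='I', append. Buffer now: "IIIIIIIIIIIIII"
  byte 4: read out[6]='I', append. Buffer now: "IIIIIIIIIIIIIII"
  byte 5: read out[7]='I', append. Buffer now: "IIIIIIIIIIIIIIII"
  byte 6: read out[8]='I', append. Buffer now: "IIIIIIIIIIIIIIIII"

Answer: IIIIII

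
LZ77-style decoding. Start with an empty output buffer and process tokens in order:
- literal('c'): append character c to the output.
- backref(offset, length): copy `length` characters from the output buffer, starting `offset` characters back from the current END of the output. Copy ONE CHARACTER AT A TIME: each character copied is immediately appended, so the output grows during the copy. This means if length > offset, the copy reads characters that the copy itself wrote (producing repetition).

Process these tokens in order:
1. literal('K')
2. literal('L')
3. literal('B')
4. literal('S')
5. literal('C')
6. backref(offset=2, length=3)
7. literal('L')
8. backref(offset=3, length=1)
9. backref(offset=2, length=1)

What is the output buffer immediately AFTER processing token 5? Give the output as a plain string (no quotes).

Answer: KLBSC

Derivation:
Token 1: literal('K'). Output: "K"
Token 2: literal('L'). Output: "KL"
Token 3: literal('B'). Output: "KLB"
Token 4: literal('S'). Output: "KLBS"
Token 5: literal('C'). Output: "KLBSC"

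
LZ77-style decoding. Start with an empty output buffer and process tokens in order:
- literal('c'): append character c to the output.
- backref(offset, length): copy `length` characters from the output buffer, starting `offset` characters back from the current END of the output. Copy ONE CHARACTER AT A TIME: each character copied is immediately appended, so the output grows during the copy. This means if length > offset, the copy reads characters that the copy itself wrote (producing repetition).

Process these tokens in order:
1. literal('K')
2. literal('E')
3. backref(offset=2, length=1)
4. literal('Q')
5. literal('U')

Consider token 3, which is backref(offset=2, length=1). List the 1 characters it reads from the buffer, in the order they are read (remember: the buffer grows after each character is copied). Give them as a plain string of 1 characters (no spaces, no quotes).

Answer: K

Derivation:
Token 1: literal('K'). Output: "K"
Token 2: literal('E'). Output: "KE"
Token 3: backref(off=2, len=1). Buffer before: "KE" (len 2)
  byte 1: read out[0]='K', append. Buffer now: "KEK"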